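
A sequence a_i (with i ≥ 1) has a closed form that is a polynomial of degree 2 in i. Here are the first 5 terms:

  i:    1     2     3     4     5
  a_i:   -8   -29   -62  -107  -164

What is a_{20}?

-2459

1st diffs: -21, -33, -45, -57.
2nd diffs: -12, -12, -12 (constant).
So a_i = -6i^2 - 3i + 1.
Evaluating at i = 20 gives a_{20} = -2459.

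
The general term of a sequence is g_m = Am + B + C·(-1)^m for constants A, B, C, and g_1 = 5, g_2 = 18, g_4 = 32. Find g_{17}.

117

At m = 1, 2, 4: A + B - C = 5; 2A + B + C = 18; 4A + B + C = 32.
Subtracting the first from the second: A + 2C = 13.
Subtracting the second from the third: 2A = 14.
Solving: C = 3, A = 7, then B = 1.
So g_m = 7·m + 1 + 3·(-1)^m; at m=17 this is 117.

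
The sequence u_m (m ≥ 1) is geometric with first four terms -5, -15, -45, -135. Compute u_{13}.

-2657205

Common ratio r = 3.
u_m = (-5)·3^(m-1).
u_{13} = (-5)·3^12 = -2657205.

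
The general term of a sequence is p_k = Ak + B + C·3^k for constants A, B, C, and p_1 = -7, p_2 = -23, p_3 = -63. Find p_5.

-503

Plug in k = 1, 2, 3: A + B + 3C = -7; 2A + B + 9C = -23; 3A + B + 27C = -63.
Subtracting the first from the second: A + 6C = -16.
Subtracting the second from the third: A + 18C = -40.
Solving: C = -2, A = -4, then B = 3.
Hence p_5 = -4·5 + 3 + (-2)·243 = -503.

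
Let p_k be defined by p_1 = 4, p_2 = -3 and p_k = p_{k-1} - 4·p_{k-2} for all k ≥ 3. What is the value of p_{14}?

16257

p_3 = -19  p_4 = -7  p_5 = 69  …  p_{11} = 1821  p_{12} = -7847  p_{13} = -15131  p_{14} = 16257.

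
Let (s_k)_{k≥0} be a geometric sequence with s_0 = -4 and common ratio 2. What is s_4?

-64

s_k = (-4)·2^(k-0).
s_4 = (-4)·2^4 = -64.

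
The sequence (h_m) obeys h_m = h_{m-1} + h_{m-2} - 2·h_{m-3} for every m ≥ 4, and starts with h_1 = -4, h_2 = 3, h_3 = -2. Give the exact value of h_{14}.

Step forward from the initial values:
h_4 = 9; h_5 = 1; h_6 = 14; …; h_{11} = -47; h_{12} = -10; h_{13} = -43; h_{14} = 41.

41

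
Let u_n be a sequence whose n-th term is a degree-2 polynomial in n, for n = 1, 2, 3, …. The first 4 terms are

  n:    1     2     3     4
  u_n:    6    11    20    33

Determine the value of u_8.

125

1st diffs: 5, 9, 13.
2nd diffs: 4, 4 (constant).
So u_n = 2n^2 - n + 5.
Evaluating at n = 8 gives u_8 = 125.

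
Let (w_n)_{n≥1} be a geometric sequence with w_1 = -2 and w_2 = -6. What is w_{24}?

-188286357654

Common ratio r = 3.
w_n = (-2)·3^(n-1).
w_{24} = (-2)·3^23 = -188286357654.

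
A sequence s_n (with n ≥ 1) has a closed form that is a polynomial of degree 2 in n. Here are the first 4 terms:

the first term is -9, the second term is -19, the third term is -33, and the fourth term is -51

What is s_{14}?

1st diffs: -10, -14, -18.
2nd diffs: -4, -4 (constant).
Newton forward-difference form: s_n = -9 + (-10)·C(n-1,1) + (-4)·C(n-1,2).
At n = 14: n-1 = 13, so s_{14} = -9 - 130 - 312 = -451.

-451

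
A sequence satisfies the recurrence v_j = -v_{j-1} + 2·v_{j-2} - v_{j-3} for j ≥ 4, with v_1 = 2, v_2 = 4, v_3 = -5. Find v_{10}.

Compute successive terms:
v_4 = 11; v_5 = -25; v_6 = 52; v_7 = -113; v_8 = 242; v_9 = -520; v_{10} = 1117.

1117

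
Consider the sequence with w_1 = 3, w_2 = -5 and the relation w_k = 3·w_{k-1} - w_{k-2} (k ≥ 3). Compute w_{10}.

-15881

Iterate the recurrence:
w_3 = -18, w_4 = -49, w_5 = -129, w_6 = -338, w_7 = -885, w_8 = -2317, w_9 = -6066, w_{10} = -15881.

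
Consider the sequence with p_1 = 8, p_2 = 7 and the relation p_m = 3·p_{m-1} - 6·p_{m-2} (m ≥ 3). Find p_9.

Iterate the recurrence:
p_3 = -27, p_4 = -123, p_5 = -207, p_6 = 117, p_7 = 1593, p_8 = 4077, p_9 = 2673.

2673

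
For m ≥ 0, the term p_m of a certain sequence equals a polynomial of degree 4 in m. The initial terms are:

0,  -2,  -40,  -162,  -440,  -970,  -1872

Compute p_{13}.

-33722

1st diffs: -2, -38, -122, -278, -530, -902.
2nd diffs: -36, -84, -156, -252, -372.
3rd diffs: -48, -72, -96, -120.
4th diffs: -24, -24, -24 (constant).
Newton forward-difference form: p_m = (-2)·C(m,1) + (-36)·C(m,2) + (-48)·C(m,3) + (-24)·C(m,4).
At m = 13: m = 13, so p_{13} = -26 - 2808 - 13728 - 17160 = -33722.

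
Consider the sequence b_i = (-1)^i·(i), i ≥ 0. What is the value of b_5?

-5

(-1)^5 = -1; i at i=5 is 5; so b_5 = -5.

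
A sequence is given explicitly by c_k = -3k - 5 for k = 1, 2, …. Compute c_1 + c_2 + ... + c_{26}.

Over k = 1..26: Σk = 351.
Total = (-3)·351 + (-5)·26 = -1183.

-1183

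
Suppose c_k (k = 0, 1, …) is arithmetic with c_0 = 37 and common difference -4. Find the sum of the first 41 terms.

-1763

c_k = 37 + (k - 0)·(-4).
c_{40} = -123; S = 41·(37 + (-123))/2 = -1763.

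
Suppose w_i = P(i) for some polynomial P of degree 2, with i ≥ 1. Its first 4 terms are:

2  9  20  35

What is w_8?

135

1st diffs: 7, 11, 15.
2nd diffs: 4, 4 (constant).
So w_i = 2i^2 + i - 1.
Evaluating at i = 8 gives w_8 = 135.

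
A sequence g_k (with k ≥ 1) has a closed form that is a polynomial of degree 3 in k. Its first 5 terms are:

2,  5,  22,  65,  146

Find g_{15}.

1st diffs: 3, 17, 43, 81.
2nd diffs: 14, 26, 38.
3rd diffs: 12, 12 (constant).
Newton forward-difference form: g_k = 2 + 3·C(k-1,1) + 14·C(k-1,2) + 12·C(k-1,3).
At k = 15: k-1 = 14, so g_{15} = 2 + 42 + 1274 + 4368 = 5686.

5686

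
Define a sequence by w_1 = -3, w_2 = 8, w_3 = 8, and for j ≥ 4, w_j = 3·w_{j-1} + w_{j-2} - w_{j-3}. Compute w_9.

11329

Applying the relation repeatedly:
w_4 = 35;  w_5 = 105;  w_6 = 342;  w_7 = 1096;  w_8 = 3525;  w_9 = 11329.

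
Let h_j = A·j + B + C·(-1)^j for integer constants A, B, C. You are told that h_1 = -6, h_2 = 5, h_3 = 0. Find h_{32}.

95

Write the equations: A + B - C = -6; 2A + B + C = 5; 3A + B - C = 0.
Subtracting the first from the second: A + 2C = 11.
Subtracting the second from the third: A - 2C = -5.
Solving: C = 4, A = 3, then B = -5.
Hence h_{32} = 3·32 + (-5) + 4·1 = 95.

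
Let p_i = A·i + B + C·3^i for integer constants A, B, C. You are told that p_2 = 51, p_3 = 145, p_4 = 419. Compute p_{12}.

2657251

Write the equations: 2A + B + 9C = 51; 3A + B + 27C = 145; 4A + B + 81C = 419.
Subtracting the first from the second: A + 18C = 94.
Subtracting the second from the third: A + 54C = 274.
Solving: C = 5, A = 4, then B = -2.
Therefore p_{12} = 48 + (-2) + 5·531441 = 2657251.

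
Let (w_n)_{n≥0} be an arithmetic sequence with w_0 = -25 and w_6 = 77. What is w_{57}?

944

Common difference d = (77 - (-25)) / (6 - 0) = 17.
w_n = -25 + (n - 0)·17.
w_{57} = -25 + 57·17 = 944.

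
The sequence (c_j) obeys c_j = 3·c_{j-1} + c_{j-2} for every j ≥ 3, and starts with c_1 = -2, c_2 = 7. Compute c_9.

25111

Step forward from the initial values:
c_3 = 19, c_4 = 64, c_5 = 211, c_6 = 697, c_7 = 2302, c_8 = 7603, c_9 = 25111.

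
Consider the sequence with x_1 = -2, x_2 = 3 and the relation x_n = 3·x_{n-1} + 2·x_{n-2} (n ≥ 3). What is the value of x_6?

261

Iterate the recurrence:
x_3 = 5;  x_4 = 21;  x_5 = 73;  x_6 = 261.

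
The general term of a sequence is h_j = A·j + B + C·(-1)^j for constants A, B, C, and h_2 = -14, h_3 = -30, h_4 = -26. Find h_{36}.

Write the equations: 2A + B + C = -14; 3A + B - C = -30; 4A + B + C = -26.
Subtracting the first from the second: A - 2C = -16.
Subtracting the second from the third: A + 2C = 4.
Solving: C = 5, A = -6, then B = -7.
Therefore h_{36} = -216 + (-7) + 5·1 = -218.

-218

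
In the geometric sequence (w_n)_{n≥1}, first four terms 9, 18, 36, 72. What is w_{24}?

Common ratio r = 2.
w_n = 9·2^(n-1).
w_{24} = 9·2^23 = 75497472.

75497472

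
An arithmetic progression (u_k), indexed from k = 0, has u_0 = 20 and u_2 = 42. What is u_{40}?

460

Common difference d = (42 - 20) / (2 - 0) = 11.
u_k = 20 + (k - 0)·11.
u_{40} = 20 + 40·11 = 460.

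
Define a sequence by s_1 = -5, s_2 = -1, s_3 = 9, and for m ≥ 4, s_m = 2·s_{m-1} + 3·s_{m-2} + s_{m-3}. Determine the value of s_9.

3879

Step forward from the initial values:
s_4 = 10; s_5 = 46; s_6 = 131; s_7 = 410; s_8 = 1259; s_9 = 3879.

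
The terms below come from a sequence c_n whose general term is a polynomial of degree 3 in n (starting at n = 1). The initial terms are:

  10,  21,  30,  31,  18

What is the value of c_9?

1st diffs: 11, 9, 1, -13.
2nd diffs: -2, -8, -14.
3rd diffs: -6, -6 (constant).
Newton forward-difference form: c_n = 10 + 11·C(n-1,1) + (-2)·C(n-1,2) + (-6)·C(n-1,3).
At n = 9: n-1 = 8, so c_9 = 10 + 88 - 56 - 336 = -294.

-294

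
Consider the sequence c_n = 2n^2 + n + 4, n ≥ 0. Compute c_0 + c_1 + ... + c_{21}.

Over n = 0..21: Σn = 231, Σn² = 3311.
Total = (2)·3311 + (1)·231 + (4)·22 = 6941.

6941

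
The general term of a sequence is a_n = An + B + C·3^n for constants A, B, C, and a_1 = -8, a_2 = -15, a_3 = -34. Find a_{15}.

-14348926

The three given values yield: A + B + 3C = -8; 2A + B + 9C = -15; 3A + B + 27C = -34.
Subtracting the first from the second: A + 6C = -7.
Subtracting the second from the third: A + 18C = -19.
Solving: C = -1, A = -1, then B = -4.
So a_n = -1·n + (-4) + (-1)·3^n; at n=15 this is -14348926.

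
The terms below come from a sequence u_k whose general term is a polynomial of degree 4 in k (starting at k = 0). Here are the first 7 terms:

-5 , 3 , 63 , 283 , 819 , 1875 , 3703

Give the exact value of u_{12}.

51043

1st diffs: 8, 60, 220, 536, 1056, 1828.
2nd diffs: 52, 160, 316, 520, 772.
3rd diffs: 108, 156, 204, 252.
4th diffs: 48, 48, 48 (constant).
So u_k = 2k^4 + 6k^3 - 6k^2 + 6k - 5.
Evaluating at k = 12 gives u_{12} = 51043.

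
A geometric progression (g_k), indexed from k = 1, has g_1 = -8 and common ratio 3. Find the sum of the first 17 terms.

g_k = (-8)·3^(k-1).
S = (-8)·(3^17 - 1)/(3 - 1) = (-8)·(129140163 - 1)/(2) = -516560648.

-516560648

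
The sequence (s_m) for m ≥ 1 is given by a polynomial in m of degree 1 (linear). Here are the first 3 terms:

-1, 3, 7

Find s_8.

27

1st diffs: 4, 4 (constant).
So s_m = 4m - 5.
Evaluating at m = 8 gives s_8 = 27.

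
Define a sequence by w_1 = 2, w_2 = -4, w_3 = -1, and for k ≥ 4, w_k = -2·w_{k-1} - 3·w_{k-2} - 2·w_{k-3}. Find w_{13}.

87

w_4 = 10  w_5 = -9  w_6 = -10  w_7 = 27  w_8 = -6  w_9 = -49  w_{10} = 62  w_{11} = 35  w_{12} = -158  w_{13} = 87.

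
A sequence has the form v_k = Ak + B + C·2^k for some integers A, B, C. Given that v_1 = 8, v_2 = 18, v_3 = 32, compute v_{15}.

Write the equations: A + B + 2C = 8; 2A + B + 4C = 18; 3A + B + 8C = 32.
Subtracting the first from the second: A + 2C = 10.
Subtracting the second from the third: A + 4C = 14.
Solving: C = 2, A = 6, then B = -2.
So v_k = 6·k + (-2) + 2·2^k; at k=15 this is 65624.

65624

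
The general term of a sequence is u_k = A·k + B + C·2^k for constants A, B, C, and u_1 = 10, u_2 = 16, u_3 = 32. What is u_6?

At k = 1, 2, 3: A + B + 2C = 10; 2A + B + 4C = 16; 3A + B + 8C = 32.
Subtracting the first from the second: A + 2C = 6.
Subtracting the second from the third: A + 4C = 16.
Solving: C = 5, A = -4, then B = 4.
Therefore u_6 = -24 + 4 + 5·64 = 300.

300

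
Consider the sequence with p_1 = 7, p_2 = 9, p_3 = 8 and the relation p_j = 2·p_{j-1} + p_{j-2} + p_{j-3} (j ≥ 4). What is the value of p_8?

Applying the relation repeatedly:
p_4 = 32; p_5 = 81; p_6 = 202; p_7 = 517; p_8 = 1317.

1317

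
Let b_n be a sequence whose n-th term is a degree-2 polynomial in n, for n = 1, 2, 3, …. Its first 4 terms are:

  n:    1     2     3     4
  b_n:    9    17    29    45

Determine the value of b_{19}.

765

1st diffs: 8, 12, 16.
2nd diffs: 4, 4 (constant).
So b_n = 2n^2 + 2n + 5.
Evaluating at n = 19 gives b_{19} = 765.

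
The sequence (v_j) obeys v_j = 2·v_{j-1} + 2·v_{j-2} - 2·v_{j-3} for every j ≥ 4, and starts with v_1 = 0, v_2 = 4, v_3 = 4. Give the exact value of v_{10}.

3232

v_4 = 16;  v_5 = 32;  v_6 = 88;  v_7 = 208;  v_8 = 528;  v_9 = 1296;  v_{10} = 3232.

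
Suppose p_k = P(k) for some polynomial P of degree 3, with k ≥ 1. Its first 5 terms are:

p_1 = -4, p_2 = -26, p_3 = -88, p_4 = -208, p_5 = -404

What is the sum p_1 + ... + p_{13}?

1st diffs: -22, -62, -120, -196.
2nd diffs: -40, -58, -76.
3rd diffs: -18, -18 (constant).
So p_k = -3k^3 - 2k^2 + 5k - 4.
Continuing: …, -694, -1096, -1628, -2308, …, p_{13} = -6868.
Summing k = 1..13 (13 terms) gives -26078.

-26078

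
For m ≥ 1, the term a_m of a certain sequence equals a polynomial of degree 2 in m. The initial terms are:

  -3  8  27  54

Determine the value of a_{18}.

1272

1st diffs: 11, 19, 27.
2nd diffs: 8, 8 (constant).
Newton forward-difference form: a_m = -3 + 11·C(m-1,1) + 8·C(m-1,2).
At m = 18: m-1 = 17, so a_{18} = -3 + 187 + 1088 = 1272.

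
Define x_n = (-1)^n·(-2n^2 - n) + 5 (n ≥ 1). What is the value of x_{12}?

(-1)^12 = 1; -2n^2 - n at n=12 is -300; so x_{12} = -295.

-295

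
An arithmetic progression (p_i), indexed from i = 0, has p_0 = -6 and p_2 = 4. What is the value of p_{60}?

Common difference d = (4 - (-6)) / (2 - 0) = 5.
p_i = -6 + (i - 0)·5.
p_{60} = -6 + 60·5 = 294.

294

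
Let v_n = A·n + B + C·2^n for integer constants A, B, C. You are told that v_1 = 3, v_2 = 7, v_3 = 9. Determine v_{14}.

Write the equations: A + B + 2C = 3; 2A + B + 4C = 7; 3A + B + 8C = 9.
Subtracting the first from the second: A + 2C = 4.
Subtracting the second from the third: A + 4C = 2.
Solving: C = -1, A = 6, then B = -1.
Therefore v_{14} = 84 + (-1) + (-1)·16384 = -16301.

-16301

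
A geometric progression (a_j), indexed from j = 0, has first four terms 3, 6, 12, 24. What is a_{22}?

Common ratio r = 2.
a_j = 3·2^(j-0).
a_{22} = 3·2^22 = 12582912.

12582912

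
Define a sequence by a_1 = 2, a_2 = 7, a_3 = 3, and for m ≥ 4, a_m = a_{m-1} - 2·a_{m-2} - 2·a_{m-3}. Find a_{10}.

Applying the relation repeatedly:
a_4 = -15;  a_5 = -35;  a_6 = -11;  a_7 = 89;  a_8 = 181;  a_9 = 25;  a_{10} = -515.

-515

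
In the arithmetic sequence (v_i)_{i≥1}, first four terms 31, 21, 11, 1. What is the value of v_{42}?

-379

Common difference d = -10.
v_i = 31 + (i - 1)·(-10).
v_{42} = 31 + 41·(-10) = -379.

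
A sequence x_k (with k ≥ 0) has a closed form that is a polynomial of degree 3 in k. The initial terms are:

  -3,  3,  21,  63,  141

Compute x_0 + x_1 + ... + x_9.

4200

1st diffs: 6, 18, 42, 78.
2nd diffs: 12, 24, 36.
3rd diffs: 12, 12 (constant).
So x_k = 2k^3 + 4k - 3.
Continuing: …, 267, 453, 711, 1053, …, x_9 = 1491.
Summing k = 0..9 (10 terms) gives 4200.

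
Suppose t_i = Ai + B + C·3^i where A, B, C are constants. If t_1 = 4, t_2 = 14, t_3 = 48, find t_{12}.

1062858

Plug in i = 1, 2, 3: A + B + 3C = 4; 2A + B + 9C = 14; 3A + B + 27C = 48.
Subtracting the first from the second: A + 6C = 10.
Subtracting the second from the third: A + 18C = 34.
Solving: C = 2, A = -2, then B = 0.
Therefore t_{12} = -24 + 0 + 2·531441 = 1062858.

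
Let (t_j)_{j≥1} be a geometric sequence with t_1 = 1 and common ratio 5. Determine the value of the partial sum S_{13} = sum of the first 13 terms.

t_j = 1·5^(j-1).
S = 1·(5^13 - 1)/(5 - 1) = 1·(1220703125 - 1)/(4) = 305175781.

305175781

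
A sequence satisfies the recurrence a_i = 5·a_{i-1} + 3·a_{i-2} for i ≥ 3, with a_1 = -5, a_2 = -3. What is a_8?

a_3 = -30;  a_4 = -159;  a_5 = -885;  a_6 = -4902;  a_7 = -27165;  a_8 = -150531.

-150531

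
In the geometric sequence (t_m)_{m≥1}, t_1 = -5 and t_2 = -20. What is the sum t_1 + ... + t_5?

Common ratio r = 4.
t_m = (-5)·4^(m-1).
S = (-5)·(4^5 - 1)/(4 - 1) = (-5)·(1024 - 1)/(3) = -1705.

-1705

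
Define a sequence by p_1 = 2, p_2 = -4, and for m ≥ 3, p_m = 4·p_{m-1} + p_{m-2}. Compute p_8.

-19308

Applying the relation repeatedly:
p_3 = -14  p_4 = -60  p_5 = -254  p_6 = -1076  p_7 = -4558  p_8 = -19308.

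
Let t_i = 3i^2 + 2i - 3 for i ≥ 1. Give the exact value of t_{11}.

t_{11} = 3·11^2 + 2·11 - 3 = 382.

382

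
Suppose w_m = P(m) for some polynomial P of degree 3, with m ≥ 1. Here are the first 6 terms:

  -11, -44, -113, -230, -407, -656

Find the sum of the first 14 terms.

1st diffs: -33, -69, -117, -177, -249.
2nd diffs: -36, -48, -60, -72.
3rd diffs: -12, -12, -12 (constant).
So w_m = -2m^3 - 6m^2 - m - 2.
Continuing: …, -989, -1418, -1955, -2612, …, w_{14} = -6680.
Summing m = 1..14 (14 terms) gives -28273.

-28273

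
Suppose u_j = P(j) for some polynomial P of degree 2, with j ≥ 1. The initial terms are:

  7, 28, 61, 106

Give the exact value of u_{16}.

1st diffs: 21, 33, 45.
2nd diffs: 12, 12 (constant).
So u_j = 6j^2 + 3j - 2.
Evaluating at j = 16 gives u_{16} = 1582.

1582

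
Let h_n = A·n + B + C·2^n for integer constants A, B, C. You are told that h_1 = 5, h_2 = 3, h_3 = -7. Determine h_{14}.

Plug in n = 1, 2, 3: A + B + 2C = 5; 2A + B + 4C = 3; 3A + B + 8C = -7.
Subtracting the first from the second: A + 2C = -2.
Subtracting the second from the third: A + 4C = -10.
Solving: C = -4, A = 6, then B = 7.
Therefore h_{14} = 84 + 7 + (-4)·16384 = -65445.

-65445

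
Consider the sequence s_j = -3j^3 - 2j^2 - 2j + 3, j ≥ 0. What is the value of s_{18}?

s_{18} = -3·18^3 - 2·18^2 - 2·18 + 3 = -18177.

-18177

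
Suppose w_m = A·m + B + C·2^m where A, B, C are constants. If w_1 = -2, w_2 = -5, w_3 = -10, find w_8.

Write the equations: A + B + 2C = -2; 2A + B + 4C = -5; 3A + B + 8C = -10.
Subtracting the first from the second: A + 2C = -3.
Subtracting the second from the third: A + 4C = -5.
Solving: C = -1, A = -1, then B = 1.
Hence w_8 = -1·8 + 1 + (-1)·256 = -263.

-263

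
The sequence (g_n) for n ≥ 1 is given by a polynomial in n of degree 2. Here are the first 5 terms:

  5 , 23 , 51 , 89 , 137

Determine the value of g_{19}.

1859

1st diffs: 18, 28, 38, 48.
2nd diffs: 10, 10, 10 (constant).
Newton forward-difference form: g_n = 5 + 18·C(n-1,1) + 10·C(n-1,2).
At n = 19: n-1 = 18, so g_{19} = 5 + 324 + 1530 = 1859.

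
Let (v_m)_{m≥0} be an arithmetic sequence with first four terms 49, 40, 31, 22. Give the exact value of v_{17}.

Common difference d = -9.
v_m = 49 + (m - 0)·(-9).
v_{17} = 49 + 17·(-9) = -104.

-104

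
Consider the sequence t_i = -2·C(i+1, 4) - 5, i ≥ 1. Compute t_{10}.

-665

C(11, 4) = 330, so t_{10} = -665.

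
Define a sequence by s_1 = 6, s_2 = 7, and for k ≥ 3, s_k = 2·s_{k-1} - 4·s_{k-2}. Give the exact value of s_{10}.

-3072

s_3 = -10;  s_4 = -48;  s_5 = -56;  s_6 = 80;  s_7 = 384;  s_8 = 448;  s_9 = -640;  s_{10} = -3072.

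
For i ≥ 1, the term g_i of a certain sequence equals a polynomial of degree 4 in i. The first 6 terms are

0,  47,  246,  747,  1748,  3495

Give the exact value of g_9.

1st diffs: 47, 199, 501, 1001, 1747.
2nd diffs: 152, 302, 500, 746.
3rd diffs: 150, 198, 246.
4th diffs: 48, 48 (constant).
Newton forward-difference form: g_i = 47·C(i-1,1) + 152·C(i-1,2) + 150·C(i-1,3) + 48·C(i-1,4).
At i = 9: i-1 = 8, so g_9 = 376 + 4256 + 8400 + 3360 = 16392.

16392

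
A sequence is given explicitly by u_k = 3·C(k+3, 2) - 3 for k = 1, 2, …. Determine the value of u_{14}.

405

C(17, 2) = 136, so u_{14} = 405.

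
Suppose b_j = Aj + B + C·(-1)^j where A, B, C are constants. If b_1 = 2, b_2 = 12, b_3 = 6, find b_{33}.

At j = 1, 2, 3: A + B - C = 2; 2A + B + C = 12; 3A + B - C = 6.
Subtracting the first from the second: A + 2C = 10.
Subtracting the second from the third: A - 2C = -6.
Solving: C = 4, A = 2, then B = 4.
Hence b_{33} = 2·33 + 4 + 4·(-1) = 66.

66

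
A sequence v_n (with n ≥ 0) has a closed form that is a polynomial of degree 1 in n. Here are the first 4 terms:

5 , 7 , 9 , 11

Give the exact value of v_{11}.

27

1st diffs: 2, 2, 2 (constant).
So v_n = 2n + 5.
Evaluating at n = 11 gives v_{11} = 27.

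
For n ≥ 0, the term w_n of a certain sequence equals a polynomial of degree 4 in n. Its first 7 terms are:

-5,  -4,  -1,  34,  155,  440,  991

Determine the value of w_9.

5620

1st diffs: 1, 3, 35, 121, 285, 551.
2nd diffs: 2, 32, 86, 164, 266.
3rd diffs: 30, 54, 78, 102.
4th diffs: 24, 24, 24 (constant).
Newton forward-difference form: w_n = -5 + 1·C(n,1) + 2·C(n,2) + 30·C(n,3) + 24·C(n,4).
At n = 9: n = 9, so w_9 = -5 + 9 + 72 + 2520 + 3024 = 5620.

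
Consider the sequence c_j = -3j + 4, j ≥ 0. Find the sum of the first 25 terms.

-800

Over j = 0..24: Σj = 300.
Total = (-3)·300 + (4)·25 = -800.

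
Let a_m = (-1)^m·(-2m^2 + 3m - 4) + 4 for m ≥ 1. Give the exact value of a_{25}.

(-1)^25 = -1; -2m^2 + 3m - 4 at m=25 is -1179; so a_{25} = 1183.

1183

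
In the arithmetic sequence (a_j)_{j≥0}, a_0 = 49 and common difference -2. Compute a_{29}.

-9

a_j = 49 + (j - 0)·(-2).
a_{29} = 49 + 29·(-2) = -9.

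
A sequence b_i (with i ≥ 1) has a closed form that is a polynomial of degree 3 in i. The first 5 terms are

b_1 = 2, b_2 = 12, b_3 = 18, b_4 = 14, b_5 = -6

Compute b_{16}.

1st diffs: 10, 6, -4, -20.
2nd diffs: -4, -10, -16.
3rd diffs: -6, -6 (constant).
So b_i = -i^3 + 4i^2 + 5i - 6.
Evaluating at i = 16 gives b_{16} = -2998.

-2998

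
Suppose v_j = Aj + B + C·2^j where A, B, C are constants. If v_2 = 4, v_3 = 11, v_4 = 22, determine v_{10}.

1048

At j = 2, 3, 4: 2A + B + 4C = 4; 3A + B + 8C = 11; 4A + B + 16C = 22.
Subtracting the first from the second: A + 4C = 7.
Subtracting the second from the third: A + 8C = 11.
Solving: C = 1, A = 3, then B = -6.
Hence v_{10} = 3·10 + (-6) + 1·1024 = 1048.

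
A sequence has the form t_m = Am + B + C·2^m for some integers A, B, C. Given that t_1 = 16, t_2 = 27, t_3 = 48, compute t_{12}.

Plug in m = 1, 2, 3: A + B + 2C = 16; 2A + B + 4C = 27; 3A + B + 8C = 48.
Subtracting the first from the second: A + 2C = 11.
Subtracting the second from the third: A + 4C = 21.
Solving: C = 5, A = 1, then B = 5.
Therefore t_{12} = 12 + 5 + 5·4096 = 20497.

20497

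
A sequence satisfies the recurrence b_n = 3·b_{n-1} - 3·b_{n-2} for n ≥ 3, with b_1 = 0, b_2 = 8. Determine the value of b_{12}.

-1944

Iterate the recurrence:
b_3 = 24  b_4 = 48  b_5 = 72  b_6 = 72  b_7 = 0  b_8 = -216  b_9 = -648  b_{10} = -1296  b_{11} = -1944  b_{12} = -1944.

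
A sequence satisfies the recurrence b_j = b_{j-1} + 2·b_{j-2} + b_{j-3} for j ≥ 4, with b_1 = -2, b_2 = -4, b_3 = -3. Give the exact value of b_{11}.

-2361

Compute successive terms:
b_4 = -13; b_5 = -23; b_6 = -52; b_7 = -111; b_8 = -238; b_9 = -512; b_{10} = -1099; b_{11} = -2361.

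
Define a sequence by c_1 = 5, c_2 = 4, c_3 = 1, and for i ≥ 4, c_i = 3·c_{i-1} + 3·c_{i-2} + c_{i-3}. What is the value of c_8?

Iterate the recurrence:
c_4 = 20;  c_5 = 67;  c_6 = 262;  c_7 = 1007;  c_8 = 3874.

3874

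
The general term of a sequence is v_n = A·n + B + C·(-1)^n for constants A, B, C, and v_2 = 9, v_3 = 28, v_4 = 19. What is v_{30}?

149

Plug in n = 2, 3, 4: 2A + B + C = 9; 3A + B - C = 28; 4A + B + C = 19.
Subtracting the first from the second: A - 2C = 19.
Subtracting the second from the third: A + 2C = -9.
Solving: C = -7, A = 5, then B = 6.
Hence v_{30} = 5·30 + 6 + (-7)·1 = 149.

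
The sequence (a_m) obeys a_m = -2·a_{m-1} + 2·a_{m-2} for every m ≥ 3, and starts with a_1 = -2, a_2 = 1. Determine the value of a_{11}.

-16480

Compute successive terms:
a_3 = -6  a_4 = 14  a_5 = -40  a_6 = 108  a_7 = -296  a_8 = 808  a_9 = -2208  a_{10} = 6032  a_{11} = -16480.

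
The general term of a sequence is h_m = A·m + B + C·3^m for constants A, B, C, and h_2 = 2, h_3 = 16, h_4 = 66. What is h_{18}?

Plug in m = 2, 3, 4: 2A + B + 9C = 2; 3A + B + 27C = 16; 4A + B + 81C = 66.
Subtracting the first from the second: A + 18C = 14.
Subtracting the second from the third: A + 54C = 50.
Solving: C = 1, A = -4, then B = 1.
So h_m = -4·m + 1 + 1·3^m; at m=18 this is 387420418.

387420418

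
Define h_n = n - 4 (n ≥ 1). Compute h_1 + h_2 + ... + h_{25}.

225

Over n = 1..25: Σn = 325.
Total = (1)·325 + (-4)·25 = 225.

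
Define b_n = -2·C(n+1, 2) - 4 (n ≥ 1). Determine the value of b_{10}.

C(11, 2) = 55, so b_{10} = -114.

-114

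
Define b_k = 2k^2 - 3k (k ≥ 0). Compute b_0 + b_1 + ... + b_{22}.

6831

Over k = 0..22: Σk = 253, Σk² = 3795.
Total = (2)·3795 + (-3)·253 = 6831.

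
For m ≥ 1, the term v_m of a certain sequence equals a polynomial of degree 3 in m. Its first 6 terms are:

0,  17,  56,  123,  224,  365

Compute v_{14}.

3653

1st diffs: 17, 39, 67, 101, 141.
2nd diffs: 22, 28, 34, 40.
3rd diffs: 6, 6, 6 (constant).
Newton forward-difference form: v_m = 17·C(m-1,1) + 22·C(m-1,2) + 6·C(m-1,3).
At m = 14: m-1 = 13, so v_{14} = 221 + 1716 + 1716 = 3653.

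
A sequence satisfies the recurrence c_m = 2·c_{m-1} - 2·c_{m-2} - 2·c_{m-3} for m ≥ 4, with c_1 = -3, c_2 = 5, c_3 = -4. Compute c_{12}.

Compute successive terms:
c_4 = -12;  c_5 = -26;  c_6 = -20;  c_7 = 36;  c_8 = 164;  c_9 = 296;  c_{10} = 192;  c_{11} = -536;  c_{12} = -2048.

-2048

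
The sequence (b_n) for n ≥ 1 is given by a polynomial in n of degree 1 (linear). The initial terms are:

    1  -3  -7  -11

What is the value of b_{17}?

-63

1st diffs: -4, -4, -4 (constant).
So b_n = -4n + 5.
Evaluating at n = 17 gives b_{17} = -63.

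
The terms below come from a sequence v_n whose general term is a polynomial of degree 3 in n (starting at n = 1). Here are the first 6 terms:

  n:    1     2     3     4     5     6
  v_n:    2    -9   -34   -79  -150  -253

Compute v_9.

1st diffs: -11, -25, -45, -71, -103.
2nd diffs: -14, -20, -26, -32.
3rd diffs: -6, -6, -6 (constant).
Newton forward-difference form: v_n = 2 + (-11)·C(n-1,1) + (-14)·C(n-1,2) + (-6)·C(n-1,3).
At n = 9: n-1 = 8, so v_9 = 2 - 88 - 392 - 336 = -814.

-814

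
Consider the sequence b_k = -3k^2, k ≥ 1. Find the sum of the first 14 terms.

Over k = 1..14: Σk = 105, Σk² = 1015.
Total = (-3)·1015 = -3045.

-3045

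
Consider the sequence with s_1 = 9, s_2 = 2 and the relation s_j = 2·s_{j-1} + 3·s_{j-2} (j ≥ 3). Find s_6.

662

Applying the relation repeatedly:
s_3 = 31  s_4 = 68  s_5 = 229  s_6 = 662.
(Characteristic roots are 3 and -1.)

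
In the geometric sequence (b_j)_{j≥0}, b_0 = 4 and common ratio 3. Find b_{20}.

13947137604

b_j = 4·3^(j-0).
b_{20} = 4·3^20 = 13947137604.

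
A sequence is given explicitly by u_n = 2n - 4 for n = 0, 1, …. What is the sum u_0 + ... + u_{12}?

104

Over n = 0..12: Σn = 78.
Total = (2)·78 + (-4)·13 = 104.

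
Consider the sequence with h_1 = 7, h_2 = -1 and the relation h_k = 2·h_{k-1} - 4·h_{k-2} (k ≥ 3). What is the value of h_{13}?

28672

Iterate the recurrence:
h_3 = -30; h_4 = -56; h_5 = 8; …; h_{10} = -3584; h_{11} = 512; h_{12} = 15360; h_{13} = 28672.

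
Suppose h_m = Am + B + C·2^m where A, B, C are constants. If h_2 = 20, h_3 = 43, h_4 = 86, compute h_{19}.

The three given values yield: 2A + B + 4C = 20; 3A + B + 8C = 43; 4A + B + 16C = 86.
Subtracting the first from the second: A + 4C = 23.
Subtracting the second from the third: A + 8C = 43.
Solving: C = 5, A = 3, then B = -6.
Hence h_{19} = 3·19 + (-6) + 5·524288 = 2621491.

2621491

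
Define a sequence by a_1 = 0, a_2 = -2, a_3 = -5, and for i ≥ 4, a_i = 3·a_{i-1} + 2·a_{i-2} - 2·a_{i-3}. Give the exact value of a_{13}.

Step forward from the initial values:
a_4 = -19  a_5 = -63  a_6 = -217  a_7 = -739  a_8 = -2525  a_9 = -8619  a_{10} = -29429  a_{11} = -100475  a_{12} = -343045  a_{13} = -1171227.

-1171227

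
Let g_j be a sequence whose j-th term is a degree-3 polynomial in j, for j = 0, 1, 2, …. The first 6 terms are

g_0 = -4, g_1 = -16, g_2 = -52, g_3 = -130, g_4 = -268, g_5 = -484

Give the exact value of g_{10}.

1st diffs: -12, -36, -78, -138, -216.
2nd diffs: -24, -42, -60, -78.
3rd diffs: -18, -18, -18 (constant).
Newton forward-difference form: g_j = -4 + (-12)·C(j,1) + (-24)·C(j,2) + (-18)·C(j,3).
At j = 10: j = 10, so g_{10} = -4 - 120 - 1080 - 2160 = -3364.

-3364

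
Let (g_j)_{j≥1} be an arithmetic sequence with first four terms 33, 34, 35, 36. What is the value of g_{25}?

Common difference d = 1.
g_j = 33 + (j - 1)·1.
g_{25} = 33 + 24·1 = 57.

57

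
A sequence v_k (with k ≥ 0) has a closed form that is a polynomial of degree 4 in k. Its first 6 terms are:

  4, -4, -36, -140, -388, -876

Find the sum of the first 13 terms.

1st diffs: -8, -32, -104, -248, -488.
2nd diffs: -24, -72, -144, -240.
3rd diffs: -48, -72, -96.
4th diffs: -24, -24 (constant).
Newton forward-difference form: v_k = 4 + (-8)·C(k,1) + (-24)·C(k,2) + (-48)·C(k,3) + (-24)·C(k,4).
Continuing: …, -1724, -3076, -5100, -7988, …, v_{12} = -24116.
Summing k = 0..12 (13 terms) gives -72644.

-72644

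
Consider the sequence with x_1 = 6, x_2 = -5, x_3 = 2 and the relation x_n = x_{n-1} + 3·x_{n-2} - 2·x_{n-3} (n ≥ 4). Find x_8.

-311

Applying the relation repeatedly:
x_4 = -25;  x_5 = -9;  x_6 = -88;  x_7 = -65;  x_8 = -311.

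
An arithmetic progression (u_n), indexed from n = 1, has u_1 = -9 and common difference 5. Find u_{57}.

271

u_n = -9 + (n - 1)·5.
u_{57} = -9 + 56·5 = 271.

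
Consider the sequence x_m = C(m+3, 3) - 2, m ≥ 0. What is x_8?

C(11, 3) = 165, so x_8 = 163.

163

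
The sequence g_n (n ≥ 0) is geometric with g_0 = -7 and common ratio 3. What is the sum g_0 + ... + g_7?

g_n = (-7)·3^(n-0).
S = (-7)·(3^8 - 1)/(3 - 1) = (-7)·(6561 - 1)/(2) = -22960.

-22960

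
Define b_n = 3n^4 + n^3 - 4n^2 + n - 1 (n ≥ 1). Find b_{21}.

b_{21} = 3·21^4 + 1·21^3 - 4·21^2 + 1·21 - 1 = 590960.

590960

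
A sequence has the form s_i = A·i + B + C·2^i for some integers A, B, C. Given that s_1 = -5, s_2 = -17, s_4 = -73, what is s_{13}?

Write the equations: A + B + 2C = -5; 2A + B + 4C = -17; 4A + B + 16C = -73.
Subtracting the first from the second: A + 2C = -12.
Subtracting the second from the third: 2A + 12C = -56.
Solving: C = -4, A = -4, then B = 7.
Therefore s_{13} = -52 + 7 + (-4)·8192 = -32813.

-32813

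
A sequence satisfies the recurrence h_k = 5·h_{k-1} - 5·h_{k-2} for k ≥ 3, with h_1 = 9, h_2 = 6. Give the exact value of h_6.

-1725

Iterate the recurrence:
h_3 = -15;  h_4 = -105;  h_5 = -450;  h_6 = -1725.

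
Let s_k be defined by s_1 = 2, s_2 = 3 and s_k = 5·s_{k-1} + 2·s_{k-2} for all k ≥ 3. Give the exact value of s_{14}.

Iterate the recurrence:
s_3 = 19;  s_4 = 101;  s_5 = 543;  …;  s_{11} = 13053639;  s_{12} = 70127821;  s_{13} = 376746383;  s_{14} = 2023987557.

2023987557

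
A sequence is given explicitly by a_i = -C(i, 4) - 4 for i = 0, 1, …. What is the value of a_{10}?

-214

C(10, 4) = 210, so a_{10} = -214.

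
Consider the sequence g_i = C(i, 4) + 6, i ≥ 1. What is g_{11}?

336

C(11, 4) = 330, so g_{11} = 336.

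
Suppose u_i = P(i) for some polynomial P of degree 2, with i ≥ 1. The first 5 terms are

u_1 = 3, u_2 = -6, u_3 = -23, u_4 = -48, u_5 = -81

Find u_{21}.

1st diffs: -9, -17, -25, -33.
2nd diffs: -8, -8, -8 (constant).
Newton forward-difference form: u_i = 3 + (-9)·C(i-1,1) + (-8)·C(i-1,2).
At i = 21: i-1 = 20, so u_{21} = 3 - 180 - 1520 = -1697.

-1697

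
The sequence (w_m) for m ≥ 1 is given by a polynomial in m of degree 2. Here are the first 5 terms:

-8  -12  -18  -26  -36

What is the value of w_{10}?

-116

1st diffs: -4, -6, -8, -10.
2nd diffs: -2, -2, -2 (constant).
So w_m = -m^2 - m - 6.
Evaluating at m = 10 gives w_{10} = -116.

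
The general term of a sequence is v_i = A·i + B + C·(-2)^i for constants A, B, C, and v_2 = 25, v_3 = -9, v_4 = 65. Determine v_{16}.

Plug in i = 2, 3, 4: 2A + B + 4C = 25; 3A + B - 8C = -9; 4A + B + 16C = 65.
Subtracting the first from the second: A - 12C = -34.
Subtracting the second from the third: A + 24C = 74.
Solving: C = 3, A = 2, then B = 9.
So v_i = 2·i + 9 + 3·(-2)^i; at i=16 this is 196649.

196649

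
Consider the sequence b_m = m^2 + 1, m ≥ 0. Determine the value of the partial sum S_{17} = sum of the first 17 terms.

Over m = 0..16: Σm = 136, Σm² = 1496.
Total = (1)·1496 + (1)·17 = 1513.

1513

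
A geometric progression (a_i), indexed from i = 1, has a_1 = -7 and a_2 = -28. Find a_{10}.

-1835008

Common ratio r = 4.
a_i = (-7)·4^(i-1).
a_{10} = (-7)·4^9 = -1835008.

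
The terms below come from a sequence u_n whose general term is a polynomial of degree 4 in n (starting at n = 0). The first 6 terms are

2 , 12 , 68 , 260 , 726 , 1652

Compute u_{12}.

1st diffs: 10, 56, 192, 466, 926.
2nd diffs: 46, 136, 274, 460.
3rd diffs: 90, 138, 186.
4th diffs: 48, 48 (constant).
Newton forward-difference form: u_n = 2 + 10·C(n,1) + 46·C(n,2) + 90·C(n,3) + 48·C(n,4).
At n = 12: n = 12, so u_{12} = 2 + 120 + 3036 + 19800 + 23760 = 46718.

46718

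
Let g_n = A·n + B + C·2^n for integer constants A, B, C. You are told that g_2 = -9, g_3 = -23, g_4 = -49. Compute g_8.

-777

Plug in n = 2, 3, 4: 2A + B + 4C = -9; 3A + B + 8C = -23; 4A + B + 16C = -49.
Subtracting the first from the second: A + 4C = -14.
Subtracting the second from the third: A + 8C = -26.
Solving: C = -3, A = -2, then B = 7.
Therefore g_8 = -16 + 7 + (-3)·256 = -777.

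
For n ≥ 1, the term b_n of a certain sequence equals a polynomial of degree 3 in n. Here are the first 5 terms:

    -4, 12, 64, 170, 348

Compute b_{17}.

1st diffs: 16, 52, 106, 178.
2nd diffs: 36, 54, 72.
3rd diffs: 18, 18 (constant).
So b_n = 3n^3 - 5n - 2.
Evaluating at n = 17 gives b_{17} = 14652.

14652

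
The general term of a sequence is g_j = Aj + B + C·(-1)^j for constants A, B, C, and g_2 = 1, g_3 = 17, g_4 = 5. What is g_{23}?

57

The three given values yield: 2A + B + C = 1; 3A + B - C = 17; 4A + B + C = 5.
Subtracting the first from the second: A - 2C = 16.
Subtracting the second from the third: A + 2C = -12.
Solving: C = -7, A = 2, then B = 4.
So g_j = 2·j + 4 + (-7)·(-1)^j; at j=23 this is 57.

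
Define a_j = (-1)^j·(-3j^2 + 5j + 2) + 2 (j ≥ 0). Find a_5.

(-1)^5 = -1; -3j^2 + 5j + 2 at j=5 is -48; so a_5 = 50.

50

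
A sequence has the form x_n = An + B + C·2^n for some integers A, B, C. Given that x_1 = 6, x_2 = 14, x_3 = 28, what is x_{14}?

49178

Plug in n = 1, 2, 3: A + B + 2C = 6; 2A + B + 4C = 14; 3A + B + 8C = 28.
Subtracting the first from the second: A + 2C = 8.
Subtracting the second from the third: A + 4C = 14.
Solving: C = 3, A = 2, then B = -2.
So x_n = 2·n + (-2) + 3·2^n; at n=14 this is 49178.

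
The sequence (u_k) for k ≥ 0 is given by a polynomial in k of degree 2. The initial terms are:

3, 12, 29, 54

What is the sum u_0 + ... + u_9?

1395

1st diffs: 9, 17, 25.
2nd diffs: 8, 8 (constant).
Newton forward-difference form: u_k = 3 + 9·C(k,1) + 8·C(k,2).
Continuing: …, 87, 128, 177, 234, …, u_9 = 372.
Summing k = 0..9 (10 terms) gives 1395.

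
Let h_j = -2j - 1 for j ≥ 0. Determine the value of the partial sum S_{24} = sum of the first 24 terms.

Over j = 0..23: Σj = 276.
Total = (-2)·276 + (-1)·24 = -576.

-576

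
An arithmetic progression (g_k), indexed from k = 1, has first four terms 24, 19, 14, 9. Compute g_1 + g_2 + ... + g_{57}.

Common difference d = -5.
g_k = 24 + (k - 1)·(-5).
g_{57} = -256; S = 57·(24 + (-256))/2 = -6612.

-6612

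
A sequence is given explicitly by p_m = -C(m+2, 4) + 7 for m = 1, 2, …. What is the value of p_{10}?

C(12, 4) = 495, so p_{10} = -488.

-488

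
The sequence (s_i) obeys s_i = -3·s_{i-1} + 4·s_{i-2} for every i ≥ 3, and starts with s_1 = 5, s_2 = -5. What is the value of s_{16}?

-2147483645

Iterate the recurrence:
s_3 = 35  s_4 = -125  s_5 = 515  …  s_{13} = 33554435  s_{14} = -134217725  s_{15} = 536870915  s_{16} = -2147483645.
(Characteristic roots are 1 and -4.)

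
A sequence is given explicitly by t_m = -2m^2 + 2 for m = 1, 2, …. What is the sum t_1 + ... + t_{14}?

-2002

Over m = 1..14: Σm = 105, Σm² = 1015.
Total = (-2)·1015 + (2)·14 = -2002.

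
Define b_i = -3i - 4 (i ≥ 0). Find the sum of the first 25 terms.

-1000

Over i = 0..24: Σi = 300.
Total = (-3)·300 + (-4)·25 = -1000.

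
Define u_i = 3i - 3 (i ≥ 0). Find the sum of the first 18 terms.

405

Over i = 0..17: Σi = 153.
Total = (3)·153 + (-3)·18 = 405.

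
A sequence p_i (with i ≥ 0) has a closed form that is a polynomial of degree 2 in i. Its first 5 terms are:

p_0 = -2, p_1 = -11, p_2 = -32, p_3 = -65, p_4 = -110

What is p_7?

-317

1st diffs: -9, -21, -33, -45.
2nd diffs: -12, -12, -12 (constant).
So p_i = -6i^2 - 3i - 2.
Evaluating at i = 7 gives p_7 = -317.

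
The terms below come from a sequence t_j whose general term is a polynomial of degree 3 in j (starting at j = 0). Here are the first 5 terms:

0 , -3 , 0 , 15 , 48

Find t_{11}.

1st diffs: -3, 3, 15, 33.
2nd diffs: 6, 12, 18.
3rd diffs: 6, 6 (constant).
Newton forward-difference form: t_j = (-3)·C(j,1) + 6·C(j,2) + 6·C(j,3).
At j = 11: j = 11, so t_{11} = -33 + 330 + 990 = 1287.

1287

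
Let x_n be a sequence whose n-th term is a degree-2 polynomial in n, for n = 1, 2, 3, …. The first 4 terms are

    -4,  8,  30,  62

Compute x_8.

290

1st diffs: 12, 22, 32.
2nd diffs: 10, 10 (constant).
So x_n = 5n^2 - 3n - 6.
Evaluating at n = 8 gives x_8 = 290.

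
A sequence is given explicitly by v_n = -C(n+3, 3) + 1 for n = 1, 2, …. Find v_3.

C(6, 3) = 20, so v_3 = -19.

-19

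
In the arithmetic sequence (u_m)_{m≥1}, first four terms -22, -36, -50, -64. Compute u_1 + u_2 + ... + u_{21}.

Common difference d = -14.
u_m = -22 + (m - 1)·(-14).
u_{21} = -302; S = 21·(-22 + (-302))/2 = -3402.

-3402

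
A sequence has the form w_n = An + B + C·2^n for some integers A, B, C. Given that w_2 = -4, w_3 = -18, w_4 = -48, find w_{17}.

At n = 2, 3, 4: 2A + B + 4C = -4; 3A + B + 8C = -18; 4A + B + 16C = -48.
Subtracting the first from the second: A + 4C = -14.
Subtracting the second from the third: A + 8C = -30.
Solving: C = -4, A = 2, then B = 8.
Hence w_{17} = 2·17 + 8 + (-4)·131072 = -524246.

-524246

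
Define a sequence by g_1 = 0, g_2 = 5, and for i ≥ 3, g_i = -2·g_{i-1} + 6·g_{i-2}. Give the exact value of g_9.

Compute successive terms:
g_3 = -10;  g_4 = 50;  g_5 = -160;  g_6 = 620;  g_7 = -2200;  g_8 = 8120;  g_9 = -29440.

-29440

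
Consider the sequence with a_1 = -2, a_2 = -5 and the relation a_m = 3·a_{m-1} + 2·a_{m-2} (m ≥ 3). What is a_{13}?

-6186143

Applying the relation repeatedly:
a_3 = -19  a_4 = -67  a_5 = -239  …  a_{10} = -136931  a_{11} = -487687  a_{12} = -1736923  a_{13} = -6186143.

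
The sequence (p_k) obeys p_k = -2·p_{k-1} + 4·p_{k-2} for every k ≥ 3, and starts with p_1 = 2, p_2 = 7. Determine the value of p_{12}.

p_3 = -6;  p_4 = 40;  p_5 = -104;  p_6 = 368;  p_7 = -1152;  p_8 = 3776;  p_9 = -12160;  p_{10} = 39424;  p_{11} = -127488;  p_{12} = 412672.

412672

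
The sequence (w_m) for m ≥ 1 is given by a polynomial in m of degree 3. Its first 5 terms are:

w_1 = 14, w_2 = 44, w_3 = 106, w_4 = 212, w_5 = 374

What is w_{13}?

5126

1st diffs: 30, 62, 106, 162.
2nd diffs: 32, 44, 56.
3rd diffs: 12, 12 (constant).
Newton forward-difference form: w_m = 14 + 30·C(m-1,1) + 32·C(m-1,2) + 12·C(m-1,3).
At m = 13: m-1 = 12, so w_{13} = 14 + 360 + 2112 + 2640 = 5126.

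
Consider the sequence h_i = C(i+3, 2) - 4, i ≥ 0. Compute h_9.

62

C(12, 2) = 66, so h_9 = 62.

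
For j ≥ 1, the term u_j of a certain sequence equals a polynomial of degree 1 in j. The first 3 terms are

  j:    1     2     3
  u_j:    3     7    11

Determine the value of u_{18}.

71

1st diffs: 4, 4 (constant).
So u_j = 4j - 1.
Evaluating at j = 18 gives u_{18} = 71.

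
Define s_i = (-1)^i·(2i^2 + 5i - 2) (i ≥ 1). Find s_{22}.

1076

(-1)^22 = 1; 2i^2 + 5i - 2 at i=22 is 1076; so s_{22} = 1076.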